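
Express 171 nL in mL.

nano = 10⁻⁹, milli = 10⁻³; factor is 10⁻⁶.
171 × 10⁻⁶ = 0.000171

0.000171 mL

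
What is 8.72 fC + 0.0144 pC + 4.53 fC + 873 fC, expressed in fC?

In fC:
  8.72 fC → 8.72
  0.0144 pC = 0.0144e3 fC = 14.4
  4.53 fC → 4.53
  873 fC → 873
Sum: 8.72 + 14.4 + 4.53 + 873 = 900.65

900.65 fC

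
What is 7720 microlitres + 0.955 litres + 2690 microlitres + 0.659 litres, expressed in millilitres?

In millilitres:
  7720 microlitres = 7720 × 10^-3 millilitres = 7.72
  0.955 litres = 0.955 × 10^3 millilitres = 955
  2690 microlitres = 2690 × 10^-3 millilitres = 2.69
  0.659 litres = 0.659 × 10^3 millilitres = 659
Sum: 7.72 + 955 + 2.69 + 659 = 1624.41

1624.41 millilitres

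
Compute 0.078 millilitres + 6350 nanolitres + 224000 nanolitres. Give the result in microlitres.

In microlitres:
  0.078 millilitres = 0.078 × 10^3 microlitres = 78
  6350 nanolitres = 6350 × 10^-3 microlitres = 6.35
  224000 nanolitres = 224000 × 10^-3 microlitres = 224
Sum: 78 + 6.35 + 224 = 308.35

308.35 microlitres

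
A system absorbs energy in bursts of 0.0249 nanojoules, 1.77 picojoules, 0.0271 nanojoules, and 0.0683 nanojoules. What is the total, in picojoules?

In picojoules:
  0.0249 nanojoules = 0.0249 × 10^3 picojoules = 24.9
  1.77 picojoules → 1.77
  0.0271 nanojoules = 0.0271 × 10^3 picojoules = 27.1
  0.0683 nanojoules = 0.0683 × 10^3 picojoules = 68.3
Sum: 24.9 + 1.77 + 27.1 + 68.3 = 122.07

122.07 picojoules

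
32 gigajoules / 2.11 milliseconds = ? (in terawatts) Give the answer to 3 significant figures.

15.2 terawatts

(32 × 10^9) / (2.11 × 10^-3) = 15.166 × 10^12 W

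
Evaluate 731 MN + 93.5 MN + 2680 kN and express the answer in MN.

In MN:
  731 MN → 731
  93.5 MN → 93.5
  2680 kN = 2680e-3 MN = 2.68
Sum: 731 + 93.5 + 2.68 = 827.18

827.18 MN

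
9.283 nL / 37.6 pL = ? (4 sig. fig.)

(9.283 × 10⁻⁹) / (37.6 × 10⁻¹²) = 0.24689 × 10³

246.9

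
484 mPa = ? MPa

0.000000484 MPa

milli = 1e-3, mega = 1e6; factor is 1e-9.
484 × 1e-9 = 0.000000484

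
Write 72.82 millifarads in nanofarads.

milli = 10^-3, nano = 10^-9; factor is 10^6.
72.82 × 10^6 = 72820000

72820000 nanofarads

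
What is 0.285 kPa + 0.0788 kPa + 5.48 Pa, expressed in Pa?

369.28 Pa

In Pa:
  0.285 kPa = 0.285 × 10³ Pa = 285
  0.0788 kPa = 0.0788 × 10³ Pa = 78.8
  5.48 Pa → 5.48
Sum: 285 + 78.8 + 5.48 = 369.28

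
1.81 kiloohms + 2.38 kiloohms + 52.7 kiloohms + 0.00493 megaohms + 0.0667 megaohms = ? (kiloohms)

In kiloohms:
  1.81 kiloohms → 1.81
  2.38 kiloohms → 2.38
  52.7 kiloohms → 52.7
  0.00493 megaohms = 0.00493 × 10³ kiloohms = 4.93
  0.0667 megaohms = 0.0667 × 10³ kiloohms = 66.7
Sum: 1.81 + 2.38 + 52.7 + 4.93 + 66.7 = 128.52

128.52 kiloohms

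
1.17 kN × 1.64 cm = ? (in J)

1.17e3 × 1.64e-2 = 1.9188e1 J

19.188 J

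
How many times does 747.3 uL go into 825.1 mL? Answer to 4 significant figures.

(825.1 × 10^-3) / (747.3 × 10^-6) = 1.1041 × 10^3

1104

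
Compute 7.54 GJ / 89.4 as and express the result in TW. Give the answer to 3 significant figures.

84300000000000 TW

(7.54 × 10⁹) / (89.4 × 10⁻¹⁸) = 0.08434 × 10²⁷ W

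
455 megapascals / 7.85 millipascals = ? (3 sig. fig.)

(455 × 10⁶) / (7.85 × 10⁻³) = 57.96 × 10⁹

58000000000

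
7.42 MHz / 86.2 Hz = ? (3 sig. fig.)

86100

(7.42e6) / (86.2) = 0.08608e6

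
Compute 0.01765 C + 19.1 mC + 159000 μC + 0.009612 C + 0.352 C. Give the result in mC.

In mC:
  0.01765 C = 0.01765 × 10^3 mC = 17.65
  19.1 mC → 19.1
  159000 μC = 159000 × 10^-3 mC = 159
  0.009612 C = 0.009612 × 10^3 mC = 9.612
  0.352 C = 0.352 × 10^3 mC = 352
Sum: 17.65 + 19.1 + 159 + 9.612 + 352 = 557.362

557.362 mC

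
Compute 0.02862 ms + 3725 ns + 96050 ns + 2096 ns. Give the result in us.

In us:
  0.02862 ms = 0.02862 × 10^3 us = 28.62
  3725 ns = 3725 × 10^-3 us = 3.725
  96050 ns = 96050 × 10^-3 us = 96.05
  2096 ns = 2096 × 10^-3 us = 2.096
Sum: 28.62 + 3.725 + 96.05 + 2.096 = 130.491

130.491 us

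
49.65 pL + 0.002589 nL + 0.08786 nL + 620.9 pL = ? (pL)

In pL:
  49.65 pL → 49.65
  0.002589 nL = 0.002589 × 10³ pL = 2.589
  0.08786 nL = 0.08786 × 10³ pL = 87.86
  620.9 pL → 620.9
Sum: 49.65 + 2.589 + 87.86 + 620.9 = 760.999

760.999 pL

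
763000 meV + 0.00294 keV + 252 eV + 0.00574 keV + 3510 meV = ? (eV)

In eV:
  763000 meV = 763000e-3 eV = 763
  0.00294 keV = 0.00294e3 eV = 2.94
  252 eV → 252
  0.00574 keV = 0.00574e3 eV = 5.74
  3510 meV = 3510e-3 eV = 3.51
Sum: 763 + 2.94 + 252 + 5.74 + 3.51 = 1027.19

1027.19 eV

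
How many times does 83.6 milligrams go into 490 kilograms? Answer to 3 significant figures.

5860000

(490e3) / (83.6e-3) = 5.861e6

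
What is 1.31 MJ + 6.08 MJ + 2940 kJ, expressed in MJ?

10.33 MJ

In MJ:
  1.31 MJ → 1.31
  6.08 MJ → 6.08
  2940 kJ = 2940 × 10⁻³ MJ = 2.94
Sum: 1.31 + 6.08 + 2.94 = 10.33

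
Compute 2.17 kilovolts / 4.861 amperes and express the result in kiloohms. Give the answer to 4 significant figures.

(2.17e3) / (4.861) = 0.44641e3 Ω

0.4464 kiloohms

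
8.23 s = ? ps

(no prefix) = 10⁰, pico = 10⁻¹²; factor is 10¹².
8.23 × 10¹² = 8230000000000

8230000000000 ps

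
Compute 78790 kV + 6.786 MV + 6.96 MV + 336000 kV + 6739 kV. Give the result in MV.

In MV:
  78790 kV = 78790 × 10^-3 MV = 78.79
  6.786 MV → 6.786
  6.96 MV → 6.96
  336000 kV = 336000 × 10^-3 MV = 336
  6739 kV = 6739 × 10^-3 MV = 6.739
Sum: 78.79 + 6.786 + 6.96 + 336 + 6.739 = 435.275

435.275 MV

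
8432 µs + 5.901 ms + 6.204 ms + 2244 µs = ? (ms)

In ms:
  8432 µs = 8432 × 10^-3 ms = 8.432
  5.901 ms → 5.901
  6.204 ms → 6.204
  2244 µs = 2244 × 10^-3 ms = 2.244
Sum: 8.432 + 5.901 + 6.204 + 2.244 = 22.781

22.781 ms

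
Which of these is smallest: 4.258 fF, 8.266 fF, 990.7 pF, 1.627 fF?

4.258 fF = 0.000000000000004258 F
8.266 fF = 0.000000000000008266 F
990.7 pF = 0.0000000009907 F
1.627 fF = 0.000000000000001627 F

1.627 fF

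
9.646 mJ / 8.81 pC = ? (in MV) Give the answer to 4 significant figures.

(9.646 × 10^-3) / (8.81 × 10^-12) = 1.09489 × 10^9 V

1095 MV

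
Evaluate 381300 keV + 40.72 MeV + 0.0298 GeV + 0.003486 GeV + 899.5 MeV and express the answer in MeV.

In MeV:
  381300 keV = 381300 × 10⁻³ MeV = 381.3
  40.72 MeV → 40.72
  0.0298 GeV = 0.0298 × 10³ MeV = 29.8
  0.003486 GeV = 0.003486 × 10³ MeV = 3.486
  899.5 MeV → 899.5
Sum: 381.3 + 40.72 + 29.8 + 3.486 + 899.5 = 1354.806

1354.806 MeV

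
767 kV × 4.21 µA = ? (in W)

3.22907 W

767e3 × 4.21e-6 = 3229.07e-3 W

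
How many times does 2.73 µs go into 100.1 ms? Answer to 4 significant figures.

36670

(100.1 × 10⁻³) / (2.73 × 10⁻⁶) = 36.667 × 10³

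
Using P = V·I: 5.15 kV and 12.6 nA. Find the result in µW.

64.89 µW

5.15 × 10³ × 12.6 × 10⁻⁹ = 64.89 × 10⁻⁶ W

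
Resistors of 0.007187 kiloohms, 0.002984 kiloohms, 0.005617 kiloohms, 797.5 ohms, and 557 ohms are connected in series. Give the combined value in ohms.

1370.288 ohms

In ohms:
  0.007187 kiloohms = 0.007187e3 ohms = 7.187
  0.002984 kiloohms = 0.002984e3 ohms = 2.984
  0.005617 kiloohms = 0.005617e3 ohms = 5.617
  797.5 ohms → 797.5
  557 ohms → 557
Sum: 7.187 + 2.984 + 5.617 + 797.5 + 557 = 1370.288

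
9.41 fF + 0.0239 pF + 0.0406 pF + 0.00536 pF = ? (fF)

In fF:
  9.41 fF → 9.41
  0.0239 pF = 0.0239e3 fF = 23.9
  0.0406 pF = 0.0406e3 fF = 40.6
  0.00536 pF = 0.00536e3 fF = 5.36
Sum: 9.41 + 23.9 + 40.6 + 5.36 = 79.27

79.27 fF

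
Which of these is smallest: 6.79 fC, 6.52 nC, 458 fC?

6.79 fC = 0.00000000000000679 C
6.52 nC = 0.00000000652 C
458 fC = 0.000000000000458 C

6.79 fC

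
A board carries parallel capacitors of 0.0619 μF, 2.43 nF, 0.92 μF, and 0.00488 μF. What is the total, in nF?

989.21 nF

In nF:
  0.0619 μF = 0.0619e3 nF = 61.9
  2.43 nF → 2.43
  0.92 μF = 0.92e3 nF = 920
  0.00488 μF = 0.00488e3 nF = 4.88
Sum: 61.9 + 2.43 + 920 + 4.88 = 989.21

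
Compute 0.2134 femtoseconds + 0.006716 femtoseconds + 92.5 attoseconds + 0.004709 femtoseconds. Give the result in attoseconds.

317.325 attoseconds

In attoseconds:
  0.2134 femtoseconds = 0.2134e3 attoseconds = 213.4
  0.006716 femtoseconds = 0.006716e3 attoseconds = 6.716
  92.5 attoseconds → 92.5
  0.004709 femtoseconds = 0.004709e3 attoseconds = 4.709
Sum: 213.4 + 6.716 + 92.5 + 4.709 = 317.325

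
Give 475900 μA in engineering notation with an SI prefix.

475.9 mA

= 475.9 × 10^-3 A; 10^-3 is milli.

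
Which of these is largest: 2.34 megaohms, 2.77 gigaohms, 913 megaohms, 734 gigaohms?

734 gigaohms

2.34 megaohms = 2340000 ohms
2.77 gigaohms = 2770000000 ohms
913 megaohms = 913000000 ohms
734 gigaohms = 734000000000 ohms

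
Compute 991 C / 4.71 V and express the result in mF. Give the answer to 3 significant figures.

210000 mF

(991) / (4.71) = 210.4 F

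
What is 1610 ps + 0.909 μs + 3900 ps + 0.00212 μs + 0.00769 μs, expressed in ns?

In ns:
  1610 ps = 1610e-3 ns = 1.61
  0.909 μs = 0.909e3 ns = 909
  3900 ps = 3900e-3 ns = 3.9
  0.00212 μs = 0.00212e3 ns = 2.12
  0.00769 μs = 0.00769e3 ns = 7.69
Sum: 1.61 + 909 + 3.9 + 2.12 + 7.69 = 924.32

924.32 ns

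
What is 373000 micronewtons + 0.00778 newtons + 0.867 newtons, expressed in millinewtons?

In millinewtons:
  373000 micronewtons = 373000 × 10^-3 millinewtons = 373
  0.00778 newtons = 0.00778 × 10^3 millinewtons = 7.78
  0.867 newtons = 0.867 × 10^3 millinewtons = 867
Sum: 373 + 7.78 + 867 = 1247.78

1247.78 millinewtons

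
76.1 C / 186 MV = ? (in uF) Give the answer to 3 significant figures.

(76.1) / (186 × 10⁶) = 0.40914 × 10⁻⁶ F

0.409 uF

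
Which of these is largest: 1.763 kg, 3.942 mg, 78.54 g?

1.763 kg

1.763 kg = 1763 g
3.942 mg = 0.003942 g
78.54 g = 78.54 g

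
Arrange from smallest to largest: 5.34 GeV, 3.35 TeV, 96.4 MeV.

96.4 MeV < 5.34 GeV < 3.35 TeV

5.34 GeV = 5340000000 eV
3.35 TeV = 3350000000000 eV
96.4 MeV = 96400000 eV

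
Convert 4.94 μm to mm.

micro = 10⁻⁶, milli = 10⁻³; factor is 10⁻³.
4.94 × 10⁻³ = 0.00494

0.00494 mm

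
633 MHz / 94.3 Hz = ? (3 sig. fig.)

(633 × 10^6) / (94.3) = 6.713 × 10^6

6710000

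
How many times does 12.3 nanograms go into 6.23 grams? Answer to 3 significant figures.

507000000

(6.23) / (12.3 × 10⁻⁹) = 0.5065 × 10⁹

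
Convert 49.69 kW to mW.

kilo = 10^3, milli = 10^-3; factor is 10^6.
49.69 × 10^6 = 49690000

49690000 mW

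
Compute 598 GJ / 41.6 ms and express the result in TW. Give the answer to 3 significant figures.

(598 × 10^9) / (41.6 × 10^-3) = 14.375 × 10^12 W

14.4 TW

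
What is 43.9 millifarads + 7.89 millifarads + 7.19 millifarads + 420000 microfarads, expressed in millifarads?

478.98 millifarads

In millifarads:
  43.9 millifarads → 43.9
  7.89 millifarads → 7.89
  7.19 millifarads → 7.19
  420000 microfarads = 420000 × 10⁻³ millifarads = 420
Sum: 43.9 + 7.89 + 7.19 + 420 = 478.98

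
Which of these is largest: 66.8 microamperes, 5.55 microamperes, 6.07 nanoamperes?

66.8 microamperes

66.8 microamperes = 0.0000668 amperes
5.55 microamperes = 0.00000555 amperes
6.07 nanoamperes = 0.00000000607 amperes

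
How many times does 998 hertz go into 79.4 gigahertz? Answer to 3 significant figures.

(79.4 × 10⁹) / (998) = 0.07956 × 10⁹

79600000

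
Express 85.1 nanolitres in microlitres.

nano = 10^-9, micro = 10^-6; factor is 10^-3.
85.1 × 10^-3 = 0.0851

0.0851 microlitres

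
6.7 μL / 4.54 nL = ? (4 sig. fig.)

1476

(6.7 × 10^-6) / (4.54 × 10^-9) = 1.4758 × 10^3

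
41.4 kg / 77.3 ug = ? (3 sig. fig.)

(41.4 × 10^3) / (77.3 × 10^-6) = 0.5356 × 10^9

536000000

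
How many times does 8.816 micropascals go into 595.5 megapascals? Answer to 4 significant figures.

(595.5 × 10⁶) / (8.816 × 10⁻⁶) = 67.548 × 10¹²

67550000000000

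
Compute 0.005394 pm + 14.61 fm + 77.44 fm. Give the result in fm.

In fm:
  0.005394 pm = 0.005394e3 fm = 5.394
  14.61 fm → 14.61
  77.44 fm → 77.44
Sum: 5.394 + 14.61 + 77.44 = 97.444

97.444 fm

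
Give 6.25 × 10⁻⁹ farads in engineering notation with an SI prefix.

6.25 nanofarads

= 6.25 × 10⁻⁹ farads; 10⁻⁹ is nano.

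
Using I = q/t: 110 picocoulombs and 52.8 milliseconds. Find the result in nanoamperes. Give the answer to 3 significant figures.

(110 × 10^-12) / (52.8 × 10^-3) = 2.0833 × 10^-9 A

2.08 nanoamperes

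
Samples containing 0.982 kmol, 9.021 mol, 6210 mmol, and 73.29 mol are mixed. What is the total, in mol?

In mol:
  0.982 kmol = 0.982e3 mol = 982
  9.021 mol → 9.021
  6210 mmol = 6210e-3 mol = 6.21
  73.29 mol → 73.29
Sum: 982 + 9.021 + 6.21 + 73.29 = 1070.521

1070.521 mol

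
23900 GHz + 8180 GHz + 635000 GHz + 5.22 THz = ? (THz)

In THz:
  23900 GHz = 23900e-3 THz = 23.9
  8180 GHz = 8180e-3 THz = 8.18
  635000 GHz = 635000e-3 THz = 635
  5.22 THz → 5.22
Sum: 23.9 + 8.18 + 635 + 5.22 = 672.3

672.3 THz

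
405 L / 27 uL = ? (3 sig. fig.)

(405) / (27 × 10⁻⁶) = 15 × 10⁶

15000000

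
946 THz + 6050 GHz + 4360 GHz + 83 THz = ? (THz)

In THz:
  946 THz → 946
  6050 GHz = 6050e-3 THz = 6.05
  4360 GHz = 4360e-3 THz = 4.36
  83 THz → 83
Sum: 946 + 6.05 + 4.36 + 83 = 1039.41

1039.41 THz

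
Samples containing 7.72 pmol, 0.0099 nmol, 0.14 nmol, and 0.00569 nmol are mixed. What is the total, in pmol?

In pmol:
  7.72 pmol → 7.72
  0.0099 nmol = 0.0099 × 10³ pmol = 9.9
  0.14 nmol = 0.14 × 10³ pmol = 140
  0.00569 nmol = 0.00569 × 10³ pmol = 5.69
Sum: 7.72 + 9.9 + 140 + 5.69 = 163.31

163.31 pmol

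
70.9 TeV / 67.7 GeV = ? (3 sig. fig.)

1050

(70.9 × 10¹²) / (67.7 × 10⁹) = 1.047 × 10³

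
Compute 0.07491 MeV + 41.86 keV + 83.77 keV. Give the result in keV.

In keV:
  0.07491 MeV = 0.07491 × 10^3 keV = 74.91
  41.86 keV → 41.86
  83.77 keV → 83.77
Sum: 74.91 + 41.86 + 83.77 = 200.54

200.54 keV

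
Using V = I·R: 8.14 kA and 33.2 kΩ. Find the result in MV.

8.14 × 10³ × 33.2 × 10³ = 270.248 × 10⁶ V

270.248 MV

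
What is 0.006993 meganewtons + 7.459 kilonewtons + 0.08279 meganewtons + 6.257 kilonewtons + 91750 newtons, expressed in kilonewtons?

195.249 kilonewtons

In kilonewtons:
  0.006993 meganewtons = 0.006993 × 10^3 kilonewtons = 6.993
  7.459 kilonewtons → 7.459
  0.08279 meganewtons = 0.08279 × 10^3 kilonewtons = 82.79
  6.257 kilonewtons → 6.257
  91750 newtons = 91750 × 10^-3 kilonewtons = 91.75
Sum: 6.993 + 7.459 + 82.79 + 6.257 + 91.75 = 195.249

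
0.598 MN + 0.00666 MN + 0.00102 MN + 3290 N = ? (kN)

In kN:
  0.598 MN = 0.598 × 10³ kN = 598
  0.00666 MN = 0.00666 × 10³ kN = 6.66
  0.00102 MN = 0.00102 × 10³ kN = 1.02
  3290 N = 3290 × 10⁻³ kN = 3.29
Sum: 598 + 6.66 + 1.02 + 3.29 = 608.97

608.97 kN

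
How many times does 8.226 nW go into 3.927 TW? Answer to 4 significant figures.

(3.927e12) / (8.226e-9) = 0.47739e21

477400000000000000000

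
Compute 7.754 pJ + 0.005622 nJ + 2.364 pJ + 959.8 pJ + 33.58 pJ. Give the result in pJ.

In pJ:
  7.754 pJ → 7.754
  0.005622 nJ = 0.005622 × 10³ pJ = 5.622
  2.364 pJ → 2.364
  959.8 pJ → 959.8
  33.58 pJ → 33.58
Sum: 7.754 + 5.622 + 2.364 + 959.8 + 33.58 = 1009.12

1009.12 pJ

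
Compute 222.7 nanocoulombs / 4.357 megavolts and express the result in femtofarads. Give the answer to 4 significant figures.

51.11 femtofarads

(222.7 × 10⁻⁹) / (4.357 × 10⁶) = 51.1132 × 10⁻¹⁵ F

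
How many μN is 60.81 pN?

pico = 10^-12, micro = 10^-6; factor is 10^-6.
60.81 × 10^-6 = 0.00006081

0.00006081 μN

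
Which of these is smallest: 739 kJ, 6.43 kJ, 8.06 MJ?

739 kJ = 739000 J
6.43 kJ = 6430 J
8.06 MJ = 8060000 J

6.43 kJ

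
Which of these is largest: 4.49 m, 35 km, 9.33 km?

35 km

4.49 m = 4.49 m
35 km = 35000 m
9.33 km = 9330 m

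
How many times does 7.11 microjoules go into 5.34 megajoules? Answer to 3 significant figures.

(5.34e6) / (7.11e-6) = 0.7511e12

751000000000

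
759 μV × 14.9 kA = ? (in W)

11.3091 W

759 × 10⁻⁶ × 14.9 × 10³ = 11309.1 × 10⁻³ W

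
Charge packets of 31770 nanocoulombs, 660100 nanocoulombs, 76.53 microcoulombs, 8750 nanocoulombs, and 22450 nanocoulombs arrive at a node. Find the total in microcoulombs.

799.6 microcoulombs

In microcoulombs:
  31770 nanocoulombs = 31770 × 10^-3 microcoulombs = 31.77
  660100 nanocoulombs = 660100 × 10^-3 microcoulombs = 660.1
  76.53 microcoulombs → 76.53
  8750 nanocoulombs = 8750 × 10^-3 microcoulombs = 8.75
  22450 nanocoulombs = 22450 × 10^-3 microcoulombs = 22.45
Sum: 31.77 + 660.1 + 76.53 + 8.75 + 22.45 = 799.6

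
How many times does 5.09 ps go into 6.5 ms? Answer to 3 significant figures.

1280000000

(6.5 × 10⁻³) / (5.09 × 10⁻¹²) = 1.277 × 10⁹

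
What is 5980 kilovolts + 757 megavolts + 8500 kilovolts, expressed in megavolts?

In megavolts:
  5980 kilovolts = 5980e-3 megavolts = 5.98
  757 megavolts → 757
  8500 kilovolts = 8500e-3 megavolts = 8.5
Sum: 5.98 + 757 + 8.5 = 771.48

771.48 megavolts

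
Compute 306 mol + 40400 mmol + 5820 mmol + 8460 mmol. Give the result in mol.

In mol:
  306 mol → 306
  40400 mmol = 40400e-3 mol = 40.4
  5820 mmol = 5820e-3 mol = 5.82
  8460 mmol = 8460e-3 mol = 8.46
Sum: 306 + 40.4 + 5.82 + 8.46 = 360.68

360.68 mol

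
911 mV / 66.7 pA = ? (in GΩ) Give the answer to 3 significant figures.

(911 × 10⁻³) / (66.7 × 10⁻¹²) = 13.658 × 10⁹ Ω

13.7 GΩ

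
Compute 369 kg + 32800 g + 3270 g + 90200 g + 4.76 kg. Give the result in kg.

In kg:
  369 kg → 369
  32800 g = 32800 × 10^-3 kg = 32.8
  3270 g = 3270 × 10^-3 kg = 3.27
  90200 g = 90200 × 10^-3 kg = 90.2
  4.76 kg → 4.76
Sum: 369 + 32.8 + 3.27 + 90.2 + 4.76 = 500.03

500.03 kg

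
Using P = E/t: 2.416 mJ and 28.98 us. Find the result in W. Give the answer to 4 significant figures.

(2.416 × 10^-3) / (28.98 × 10^-6) = 0.0833678 × 10^3 W

83.37 W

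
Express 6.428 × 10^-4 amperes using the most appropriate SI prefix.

= 642.8 × 10^-6 amperes; 10^-6 is micro.

642.8 microamperes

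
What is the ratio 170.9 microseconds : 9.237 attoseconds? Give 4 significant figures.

18500000000000

(170.9 × 10^-6) / (9.237 × 10^-18) = 18.502 × 10^12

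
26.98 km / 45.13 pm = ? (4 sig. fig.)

597800000000000

(26.98 × 10^3) / (45.13 × 10^-12) = 0.59783 × 10^15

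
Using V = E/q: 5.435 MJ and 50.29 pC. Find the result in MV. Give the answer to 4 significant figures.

108100000000 MV

(5.435e6) / (50.29e-12) = 0.108073e18 V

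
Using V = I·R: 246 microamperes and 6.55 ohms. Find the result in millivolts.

246e-6 × 6.55 = 1611.3e-6 V

1.6113 millivolts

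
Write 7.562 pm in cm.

0.0000000007562 cm

pico = 1e-12, centi = 1e-2; factor is 1e-10.
7.562 × 1e-10 = 0.0000000007562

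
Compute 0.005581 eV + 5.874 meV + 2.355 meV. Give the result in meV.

In meV:
  0.005581 eV = 0.005581e3 meV = 5.581
  5.874 meV → 5.874
  2.355 meV → 2.355
Sum: 5.581 + 5.874 + 2.355 = 13.81

13.81 meV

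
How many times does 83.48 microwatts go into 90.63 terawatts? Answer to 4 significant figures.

(90.63e12) / (83.48e-6) = 1.0856e18

1086000000000000000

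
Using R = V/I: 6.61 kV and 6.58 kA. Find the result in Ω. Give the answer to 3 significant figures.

1.00 Ω

(6.61 × 10³) / (6.58 × 10³) = 1.0046 Ω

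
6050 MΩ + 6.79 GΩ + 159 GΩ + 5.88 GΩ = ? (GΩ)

177.72 GΩ

In GΩ:
  6050 MΩ = 6050 × 10⁻³ GΩ = 6.05
  6.79 GΩ → 6.79
  159 GΩ → 159
  5.88 GΩ → 5.88
Sum: 6.05 + 6.79 + 159 + 5.88 = 177.72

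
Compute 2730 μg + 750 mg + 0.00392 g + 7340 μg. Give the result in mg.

763.99 mg

In mg:
  2730 μg = 2730e-3 mg = 2.73
  750 mg → 750
  0.00392 g = 0.00392e3 mg = 3.92
  7340 μg = 7340e-3 mg = 7.34
Sum: 2.73 + 750 + 3.92 + 7.34 = 763.99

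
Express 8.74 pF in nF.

0.00874 nF

pico = 10^-12, nano = 10^-9; factor is 10^-3.
8.74 × 10^-3 = 0.00874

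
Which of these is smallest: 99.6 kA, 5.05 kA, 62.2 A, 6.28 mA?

99.6 kA = 99600 A
5.05 kA = 5050 A
62.2 A = 62.2 A
6.28 mA = 0.00628 A

6.28 mA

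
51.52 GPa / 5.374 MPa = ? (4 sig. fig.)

(51.52e9) / (5.374e6) = 9.5869e3

9587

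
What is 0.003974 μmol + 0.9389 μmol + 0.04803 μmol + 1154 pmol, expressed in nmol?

992.058 nmol

In nmol:
  0.003974 μmol = 0.003974 × 10³ nmol = 3.974
  0.9389 μmol = 0.9389 × 10³ nmol = 938.9
  0.04803 μmol = 0.04803 × 10³ nmol = 48.03
  1154 pmol = 1154 × 10⁻³ nmol = 1.154
Sum: 3.974 + 938.9 + 48.03 + 1.154 = 992.058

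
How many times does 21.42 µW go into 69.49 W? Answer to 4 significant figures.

3244000

(69.49) / (21.42e-6) = 3.2442e6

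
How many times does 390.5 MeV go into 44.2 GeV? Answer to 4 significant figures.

113.2

(44.2 × 10⁹) / (390.5 × 10⁶) = 0.11319 × 10³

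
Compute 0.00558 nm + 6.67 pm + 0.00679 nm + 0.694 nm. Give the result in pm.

713.04 pm

In pm:
  0.00558 nm = 0.00558e3 pm = 5.58
  6.67 pm → 6.67
  0.00679 nm = 0.00679e3 pm = 6.79
  0.694 nm = 0.694e3 pm = 694
Sum: 5.58 + 6.67 + 6.79 + 694 = 713.04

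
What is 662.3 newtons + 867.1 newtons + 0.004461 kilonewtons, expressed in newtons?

In newtons:
  662.3 newtons → 662.3
  867.1 newtons → 867.1
  0.004461 kilonewtons = 0.004461 × 10³ newtons = 4.461
Sum: 662.3 + 867.1 + 4.461 = 1533.861

1533.861 newtons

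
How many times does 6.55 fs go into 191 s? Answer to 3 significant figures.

29200000000000000

(191) / (6.55e-15) = 29.16e15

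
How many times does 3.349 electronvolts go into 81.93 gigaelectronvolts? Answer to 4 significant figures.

24460000000

(81.93 × 10⁹) / (3.349) = 24.464 × 10⁹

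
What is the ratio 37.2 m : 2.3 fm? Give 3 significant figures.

16200000000000000

(37.2) / (2.3e-15) = 16.17e15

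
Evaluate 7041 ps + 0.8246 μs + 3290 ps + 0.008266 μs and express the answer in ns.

843.197 ns

In ns:
  7041 ps = 7041 × 10⁻³ ns = 7.041
  0.8246 μs = 0.8246 × 10³ ns = 824.6
  3290 ps = 3290 × 10⁻³ ns = 3.29
  0.008266 μs = 0.008266 × 10³ ns = 8.266
Sum: 7.041 + 824.6 + 3.29 + 8.266 = 843.197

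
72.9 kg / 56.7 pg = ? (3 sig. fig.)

(72.9 × 10³) / (56.7 × 10⁻¹²) = 1.286 × 10¹⁵

1290000000000000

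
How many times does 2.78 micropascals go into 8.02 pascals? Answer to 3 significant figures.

2880000

(8.02) / (2.78 × 10⁻⁶) = 2.885 × 10⁶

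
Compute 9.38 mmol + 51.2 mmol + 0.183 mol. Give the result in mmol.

In mmol:
  9.38 mmol → 9.38
  51.2 mmol → 51.2
  0.183 mol = 0.183e3 mmol = 183
Sum: 9.38 + 51.2 + 183 = 243.58

243.58 mmol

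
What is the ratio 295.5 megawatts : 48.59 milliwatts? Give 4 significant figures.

6081000000

(295.5 × 10⁶) / (48.59 × 10⁻³) = 6.0815 × 10⁹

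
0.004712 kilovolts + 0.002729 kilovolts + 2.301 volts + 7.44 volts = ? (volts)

In volts:
  0.004712 kilovolts = 0.004712e3 volts = 4.712
  0.002729 kilovolts = 0.002729e3 volts = 2.729
  2.301 volts → 2.301
  7.44 volts → 7.44
Sum: 4.712 + 2.729 + 2.301 + 7.44 = 17.182

17.182 volts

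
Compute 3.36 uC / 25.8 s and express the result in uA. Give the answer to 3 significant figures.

0.130 uA

(3.36e-6) / (25.8) = 0.13023e-6 A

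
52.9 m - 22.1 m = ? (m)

In m:
  52.9 m → 52.9
  22.1 m → 22.1
Difference: 52.9 - 22.1 = 30.8

30.8 m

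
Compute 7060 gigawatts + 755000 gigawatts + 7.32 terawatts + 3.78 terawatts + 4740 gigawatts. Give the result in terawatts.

In terawatts:
  7060 gigawatts = 7060 × 10^-3 terawatts = 7.06
  755000 gigawatts = 755000 × 10^-3 terawatts = 755
  7.32 terawatts → 7.32
  3.78 terawatts → 3.78
  4740 gigawatts = 4740 × 10^-3 terawatts = 4.74
Sum: 7.06 + 755 + 7.32 + 3.78 + 4.74 = 777.9

777.9 terawatts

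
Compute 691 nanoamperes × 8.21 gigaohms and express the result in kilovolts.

5.67311 kilovolts

691 × 10^-9 × 8.21 × 10^9 = 5673.11 V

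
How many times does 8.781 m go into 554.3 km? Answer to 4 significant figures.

(554.3 × 10^3) / (8.781) = 63.125 × 10^3

63120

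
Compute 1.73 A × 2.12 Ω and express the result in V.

3.6676 V

1.73 × 2.12 = 3.6676 V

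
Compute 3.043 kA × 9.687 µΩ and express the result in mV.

3.043 × 10³ × 9.687 × 10⁻⁶ = 29.477541 × 10⁻³ V

29.477541 mV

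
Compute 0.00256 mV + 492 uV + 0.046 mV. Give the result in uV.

In uV:
  0.00256 mV = 0.00256e3 uV = 2.56
  492 uV → 492
  0.046 mV = 0.046e3 uV = 46
Sum: 2.56 + 492 + 46 = 540.56

540.56 uV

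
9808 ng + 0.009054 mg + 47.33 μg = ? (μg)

66.192 μg

In μg:
  9808 ng = 9808e-3 μg = 9.808
  0.009054 mg = 0.009054e3 μg = 9.054
  47.33 μg → 47.33
Sum: 9.808 + 9.054 + 47.33 = 66.192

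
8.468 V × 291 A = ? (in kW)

8.468 × 291 = 2464.188 W

2.464188 kW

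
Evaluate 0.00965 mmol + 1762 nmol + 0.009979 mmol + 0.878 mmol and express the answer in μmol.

899.391 μmol

In μmol:
  0.00965 mmol = 0.00965 × 10^3 μmol = 9.65
  1762 nmol = 1762 × 10^-3 μmol = 1.762
  0.009979 mmol = 0.009979 × 10^3 μmol = 9.979
  0.878 mmol = 0.878 × 10^3 μmol = 878
Sum: 9.65 + 1.762 + 9.979 + 878 = 899.391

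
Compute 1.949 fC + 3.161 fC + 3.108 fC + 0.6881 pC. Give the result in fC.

In fC:
  1.949 fC → 1.949
  3.161 fC → 3.161
  3.108 fC → 3.108
  0.6881 pC = 0.6881 × 10^3 fC = 688.1
Sum: 1.949 + 3.161 + 3.108 + 688.1 = 696.318

696.318 fC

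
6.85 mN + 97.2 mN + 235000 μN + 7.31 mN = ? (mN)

In mN:
  6.85 mN → 6.85
  97.2 mN → 97.2
  235000 μN = 235000 × 10⁻³ mN = 235
  7.31 mN → 7.31
Sum: 6.85 + 97.2 + 235 + 7.31 = 346.36

346.36 mN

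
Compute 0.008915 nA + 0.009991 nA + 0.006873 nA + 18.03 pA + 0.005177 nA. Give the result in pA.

48.986 pA

In pA:
  0.008915 nA = 0.008915e3 pA = 8.915
  0.009991 nA = 0.009991e3 pA = 9.991
  0.006873 nA = 0.006873e3 pA = 6.873
  18.03 pA → 18.03
  0.005177 nA = 0.005177e3 pA = 5.177
Sum: 8.915 + 9.991 + 6.873 + 18.03 + 5.177 = 48.986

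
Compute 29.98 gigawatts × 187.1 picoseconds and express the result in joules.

29.98e9 × 187.1e-12 = 5609.258e-3 J

5.609258 joules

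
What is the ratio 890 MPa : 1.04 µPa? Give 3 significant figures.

856000000000000

(890 × 10⁶) / (1.04 × 10⁻⁶) = 855.8 × 10¹²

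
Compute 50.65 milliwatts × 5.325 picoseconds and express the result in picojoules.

0.26971125 picojoules

50.65 × 10^-3 × 5.325 × 10^-12 = 269.71125 × 10^-15 J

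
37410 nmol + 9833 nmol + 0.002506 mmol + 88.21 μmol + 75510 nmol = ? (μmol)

213.469 μmol

In μmol:
  37410 nmol = 37410 × 10⁻³ μmol = 37.41
  9833 nmol = 9833 × 10⁻³ μmol = 9.833
  0.002506 mmol = 0.002506 × 10³ μmol = 2.506
  88.21 μmol → 88.21
  75510 nmol = 75510 × 10⁻³ μmol = 75.51
Sum: 37.41 + 9.833 + 2.506 + 88.21 + 75.51 = 213.469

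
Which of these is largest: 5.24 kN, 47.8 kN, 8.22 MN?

5.24 kN = 5240 N
47.8 kN = 47800 N
8.22 MN = 8220000 N

8.22 MN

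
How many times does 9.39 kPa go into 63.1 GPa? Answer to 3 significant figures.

(63.1 × 10^9) / (9.39 × 10^3) = 6.72 × 10^6

6720000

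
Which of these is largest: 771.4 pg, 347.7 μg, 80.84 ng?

771.4 pg = 0.0000000007714 g
347.7 μg = 0.0003477 g
80.84 ng = 0.00000008084 g

347.7 μg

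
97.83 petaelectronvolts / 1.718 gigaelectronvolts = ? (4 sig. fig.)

56940000

(97.83 × 10¹⁵) / (1.718 × 10⁹) = 56.944 × 10⁶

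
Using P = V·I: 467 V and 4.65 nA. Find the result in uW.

467 × 4.65e-9 = 2171.55e-9 W

2.17155 uW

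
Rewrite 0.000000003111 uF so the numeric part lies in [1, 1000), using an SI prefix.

3.111 fF

= 3.111 × 10⁻¹⁵ F; 10⁻¹⁵ is femto.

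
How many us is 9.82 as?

0.00000000000982 us

atto = 1e-18, micro = 1e-6; factor is 1e-12.
9.82 × 1e-12 = 0.00000000000982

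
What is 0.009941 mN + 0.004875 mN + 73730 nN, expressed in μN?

88.546 μN

In μN:
  0.009941 mN = 0.009941 × 10³ μN = 9.941
  0.004875 mN = 0.004875 × 10³ μN = 4.875
  73730 nN = 73730 × 10⁻³ μN = 73.73
Sum: 9.941 + 4.875 + 73.73 = 88.546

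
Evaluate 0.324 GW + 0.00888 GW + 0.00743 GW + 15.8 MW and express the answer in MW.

In MW:
  0.324 GW = 0.324e3 MW = 324
  0.00888 GW = 0.00888e3 MW = 8.88
  0.00743 GW = 0.00743e3 MW = 7.43
  15.8 MW → 15.8
Sum: 324 + 8.88 + 7.43 + 15.8 = 356.11

356.11 MW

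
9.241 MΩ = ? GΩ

0.009241 GΩ

mega = 1e6, giga = 1e9; factor is 1e-3.
9.241 × 1e-3 = 0.009241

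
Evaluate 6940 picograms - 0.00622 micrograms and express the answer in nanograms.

0.72 nanograms

In nanograms:
  6940 picograms = 6940e-3 nanograms = 6.94
  0.00622 micrograms = 0.00622e3 nanograms = 6.22
Difference: 6.94 - 6.22 = 0.72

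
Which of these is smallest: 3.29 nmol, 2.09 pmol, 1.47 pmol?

3.29 nmol = 0.00000000329 mol
2.09 pmol = 0.00000000000209 mol
1.47 pmol = 0.00000000000147 mol

1.47 pmol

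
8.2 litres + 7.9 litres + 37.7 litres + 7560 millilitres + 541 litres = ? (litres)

In litres:
  8.2 litres → 8.2
  7.9 litres → 7.9
  37.7 litres → 37.7
  7560 millilitres = 7560e-3 litres = 7.56
  541 litres → 541
Sum: 8.2 + 7.9 + 37.7 + 7.56 + 541 = 602.36

602.36 litres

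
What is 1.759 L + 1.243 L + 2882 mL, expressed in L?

5.884 L

In L:
  1.759 L → 1.759
  1.243 L → 1.243
  2882 mL = 2882e-3 L = 2.882
Sum: 1.759 + 1.243 + 2.882 = 5.884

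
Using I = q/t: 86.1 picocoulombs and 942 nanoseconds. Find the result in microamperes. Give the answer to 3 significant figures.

(86.1 × 10^-12) / (942 × 10^-9) = 0.091401 × 10^-3 A

91.4 microamperes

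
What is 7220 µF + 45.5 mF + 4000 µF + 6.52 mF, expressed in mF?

In mF:
  7220 µF = 7220 × 10⁻³ mF = 7.22
  45.5 mF → 45.5
  4000 µF = 4000 × 10⁻³ mF = 4
  6.52 mF → 6.52
Sum: 7.22 + 45.5 + 4 + 6.52 = 63.24

63.24 mF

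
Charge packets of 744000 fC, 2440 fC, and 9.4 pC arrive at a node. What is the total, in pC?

755.84 pC

In pC:
  744000 fC = 744000e-3 pC = 744
  2440 fC = 2440e-3 pC = 2.44
  9.4 pC → 9.4
Sum: 744 + 2.44 + 9.4 = 755.84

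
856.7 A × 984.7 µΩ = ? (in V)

856.7 × 984.7e-6 = 843592.49e-6 V

0.84359249 V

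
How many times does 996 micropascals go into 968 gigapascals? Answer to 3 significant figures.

972000000000000

(968e9) / (996e-6) = 0.9719e15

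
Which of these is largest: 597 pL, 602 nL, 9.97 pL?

602 nL

597 pL = 0.000000000597 L
602 nL = 0.000000602 L
9.97 pL = 0.00000000000997 L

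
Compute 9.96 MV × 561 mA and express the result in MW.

5.58756 MW

9.96 × 10⁶ × 561 × 10⁻³ = 5587.56 × 10³ W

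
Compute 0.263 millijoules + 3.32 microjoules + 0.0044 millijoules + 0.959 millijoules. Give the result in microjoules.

1229.72 microjoules

In microjoules:
  0.263 millijoules = 0.263 × 10³ microjoules = 263
  3.32 microjoules → 3.32
  0.0044 millijoules = 0.0044 × 10³ microjoules = 4.4
  0.959 millijoules = 0.959 × 10³ microjoules = 959
Sum: 263 + 3.32 + 4.4 + 959 = 1229.72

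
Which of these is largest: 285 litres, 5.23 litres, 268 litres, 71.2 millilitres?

285 litres

285 litres = 285 litres
5.23 litres = 5.23 litres
268 litres = 268 litres
71.2 millilitres = 0.0712 litres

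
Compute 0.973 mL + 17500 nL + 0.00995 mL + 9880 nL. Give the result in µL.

1010.33 µL

In µL:
  0.973 mL = 0.973 × 10³ µL = 973
  17500 nL = 17500 × 10⁻³ µL = 17.5
  0.00995 mL = 0.00995 × 10³ µL = 9.95
  9880 nL = 9880 × 10⁻³ µL = 9.88
Sum: 973 + 17.5 + 9.95 + 9.88 = 1010.33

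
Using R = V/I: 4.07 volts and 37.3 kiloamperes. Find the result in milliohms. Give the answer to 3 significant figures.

0.109 milliohms

(4.07) / (37.3 × 10^3) = 0.10912 × 10^-3 Ω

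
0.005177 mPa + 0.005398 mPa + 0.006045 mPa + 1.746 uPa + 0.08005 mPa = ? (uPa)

In uPa:
  0.005177 mPa = 0.005177 × 10^3 uPa = 5.177
  0.005398 mPa = 0.005398 × 10^3 uPa = 5.398
  0.006045 mPa = 0.006045 × 10^3 uPa = 6.045
  1.746 uPa → 1.746
  0.08005 mPa = 0.08005 × 10^3 uPa = 80.05
Sum: 5.177 + 5.398 + 6.045 + 1.746 + 80.05 = 98.416

98.416 uPa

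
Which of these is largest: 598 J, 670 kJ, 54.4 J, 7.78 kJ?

670 kJ

598 J = 598 J
670 kJ = 670000 J
54.4 J = 54.4 J
7.78 kJ = 7780 J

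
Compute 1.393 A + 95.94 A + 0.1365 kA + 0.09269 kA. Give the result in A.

In A:
  1.393 A → 1.393
  95.94 A → 95.94
  0.1365 kA = 0.1365e3 A = 136.5
  0.09269 kA = 0.09269e3 A = 92.69
Sum: 1.393 + 95.94 + 136.5 + 92.69 = 326.523

326.523 A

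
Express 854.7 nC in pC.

nano = 1e-9, pico = 1e-12; factor is 1e3.
854.7 × 1e3 = 854700

854700 pC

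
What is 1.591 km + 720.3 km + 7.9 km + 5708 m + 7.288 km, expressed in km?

In km:
  1.591 km → 1.591
  720.3 km → 720.3
  7.9 km → 7.9
  5708 m = 5708 × 10^-3 km = 5.708
  7.288 km → 7.288
Sum: 1.591 + 720.3 + 7.9 + 5.708 + 7.288 = 742.787

742.787 km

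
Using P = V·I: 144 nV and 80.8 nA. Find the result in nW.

144e-9 × 80.8e-9 = 11635.2e-18 W

0.0000116352 nW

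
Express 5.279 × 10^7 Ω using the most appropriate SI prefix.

= 52.79 × 10^6 Ω; 10^6 is mega.

52.79 MΩ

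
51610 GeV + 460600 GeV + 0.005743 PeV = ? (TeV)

In TeV:
  51610 GeV = 51610 × 10⁻³ TeV = 51.61
  460600 GeV = 460600 × 10⁻³ TeV = 460.6
  0.005743 PeV = 0.005743 × 10³ TeV = 5.743
Sum: 51.61 + 460.6 + 5.743 = 517.953

517.953 TeV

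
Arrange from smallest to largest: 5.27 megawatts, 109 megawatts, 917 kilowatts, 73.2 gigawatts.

5.27 megawatts = 5270000 watts
109 megawatts = 109000000 watts
917 kilowatts = 917000 watts
73.2 gigawatts = 73200000000 watts

917 kilowatts < 5.27 megawatts < 109 megawatts < 73.2 gigawatts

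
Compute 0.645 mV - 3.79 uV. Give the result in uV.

In uV:
  0.645 mV = 0.645 × 10³ uV = 645
  3.79 uV → 3.79
Difference: 645 - 3.79 = 641.21

641.21 uV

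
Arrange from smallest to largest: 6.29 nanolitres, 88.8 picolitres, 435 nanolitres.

88.8 picolitres < 6.29 nanolitres < 435 nanolitres

6.29 nanolitres = 0.00000000629 litres
88.8 picolitres = 0.0000000000888 litres
435 nanolitres = 0.000000435 litres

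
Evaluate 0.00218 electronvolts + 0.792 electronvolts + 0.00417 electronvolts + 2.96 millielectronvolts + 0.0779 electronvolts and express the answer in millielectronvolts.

879.21 millielectronvolts

In millielectronvolts:
  0.00218 electronvolts = 0.00218 × 10³ millielectronvolts = 2.18
  0.792 electronvolts = 0.792 × 10³ millielectronvolts = 792
  0.00417 electronvolts = 0.00417 × 10³ millielectronvolts = 4.17
  2.96 millielectronvolts → 2.96
  0.0779 electronvolts = 0.0779 × 10³ millielectronvolts = 77.9
Sum: 2.18 + 792 + 4.17 + 2.96 + 77.9 = 879.21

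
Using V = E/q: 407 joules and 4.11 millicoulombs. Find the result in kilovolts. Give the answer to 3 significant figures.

99.0 kilovolts

(407) / (4.11 × 10⁻³) = 99.027 × 10³ V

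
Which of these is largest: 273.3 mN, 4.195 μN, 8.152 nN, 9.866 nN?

273.3 mN = 0.2733 N
4.195 μN = 0.000004195 N
8.152 nN = 0.000000008152 N
9.866 nN = 0.000000009866 N

273.3 mN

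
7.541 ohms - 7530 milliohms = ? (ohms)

0.011 ohms

In ohms:
  7.541 ohms → 7.541
  7530 milliohms = 7530e-3 ohms = 7.53
Difference: 7.541 - 7.53 = 0.011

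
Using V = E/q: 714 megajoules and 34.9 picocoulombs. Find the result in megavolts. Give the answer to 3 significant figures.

(714 × 10^6) / (34.9 × 10^-12) = 20.458 × 10^18 V

20500000000000 megavolts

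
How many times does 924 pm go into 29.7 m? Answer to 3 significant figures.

(29.7) / (924 × 10⁻¹²) = 0.03214 × 10¹²

32100000000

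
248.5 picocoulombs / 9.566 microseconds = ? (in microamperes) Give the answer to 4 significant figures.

(248.5 × 10^-12) / (9.566 × 10^-6) = 25.9774 × 10^-6 A

25.98 microamperes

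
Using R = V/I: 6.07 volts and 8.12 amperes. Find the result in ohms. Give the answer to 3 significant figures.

(6.07) / (8.12) = 0.74754 Ω

0.748 ohms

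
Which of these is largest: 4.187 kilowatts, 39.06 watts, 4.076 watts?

4.187 kilowatts = 4187 watts
39.06 watts = 39.06 watts
4.076 watts = 4.076 watts

4.187 kilowatts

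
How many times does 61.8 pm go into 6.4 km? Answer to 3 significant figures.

(6.4e3) / (61.8e-12) = 0.1036e15

104000000000000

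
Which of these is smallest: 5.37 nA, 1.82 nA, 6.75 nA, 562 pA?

562 pA

5.37 nA = 0.00000000537 A
1.82 nA = 0.00000000182 A
6.75 nA = 0.00000000675 A
562 pA = 0.000000000562 A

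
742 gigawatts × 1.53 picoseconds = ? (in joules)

742 × 10⁹ × 1.53 × 10⁻¹² = 1135.26 × 10⁻³ J

1.13526 joules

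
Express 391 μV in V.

0.000391 V

micro = 10^-6, (no prefix) = 10^0; factor is 10^-6.
391 × 10^-6 = 0.000391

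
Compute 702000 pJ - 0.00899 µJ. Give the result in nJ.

In nJ:
  702000 pJ = 702000 × 10⁻³ nJ = 702
  0.00899 µJ = 0.00899 × 10³ nJ = 8.99
Difference: 702 - 8.99 = 693.01

693.01 nJ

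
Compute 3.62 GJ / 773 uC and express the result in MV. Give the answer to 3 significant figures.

4680000 MV

(3.62 × 10⁹) / (773 × 10⁻⁶) = 0.0046831 × 10¹⁵ V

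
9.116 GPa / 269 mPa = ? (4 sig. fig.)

33890000000

(9.116 × 10^9) / (269 × 10^-3) = 0.033888 × 10^12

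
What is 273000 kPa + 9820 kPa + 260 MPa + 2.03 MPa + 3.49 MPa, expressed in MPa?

548.34 MPa

In MPa:
  273000 kPa = 273000 × 10⁻³ MPa = 273
  9820 kPa = 9820 × 10⁻³ MPa = 9.82
  260 MPa → 260
  2.03 MPa → 2.03
  3.49 MPa → 3.49
Sum: 273 + 9.82 + 260 + 2.03 + 3.49 = 548.34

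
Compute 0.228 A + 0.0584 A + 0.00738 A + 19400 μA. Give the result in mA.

313.18 mA

In mA:
  0.228 A = 0.228 × 10³ mA = 228
  0.0584 A = 0.0584 × 10³ mA = 58.4
  0.00738 A = 0.00738 × 10³ mA = 7.38
  19400 μA = 19400 × 10⁻³ mA = 19.4
Sum: 228 + 58.4 + 7.38 + 19.4 = 313.18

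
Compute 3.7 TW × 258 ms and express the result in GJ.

3.7 × 10¹² × 258 × 10⁻³ = 954.6 × 10⁹ J

954.6 GJ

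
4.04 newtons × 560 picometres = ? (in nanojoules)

2.2624 nanojoules

4.04 × 560 × 10⁻¹² = 2262.4 × 10⁻¹² J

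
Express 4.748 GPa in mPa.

4748000000000 mPa

giga = 10⁹, milli = 10⁻³; factor is 10¹².
4.748 × 10¹² = 4748000000000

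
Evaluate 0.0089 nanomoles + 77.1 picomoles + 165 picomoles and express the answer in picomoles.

251 picomoles

In picomoles:
  0.0089 nanomoles = 0.0089 × 10³ picomoles = 8.9
  77.1 picomoles → 77.1
  165 picomoles → 165
Sum: 8.9 + 77.1 + 165 = 251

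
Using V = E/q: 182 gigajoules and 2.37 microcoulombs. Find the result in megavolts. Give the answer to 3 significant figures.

(182 × 10^9) / (2.37 × 10^-6) = 76.793 × 10^15 V

76800000000 megavolts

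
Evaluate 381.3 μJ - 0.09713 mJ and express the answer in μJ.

In μJ:
  381.3 μJ → 381.3
  0.09713 mJ = 0.09713e3 μJ = 97.13
Difference: 381.3 - 97.13 = 284.17

284.17 μJ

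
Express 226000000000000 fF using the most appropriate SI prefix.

= 226 × 10^-3 F; 10^-3 is milli.

226 mF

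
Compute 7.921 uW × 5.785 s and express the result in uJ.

45.822985 uJ

7.921e-6 × 5.785 = 45.822985e-6 J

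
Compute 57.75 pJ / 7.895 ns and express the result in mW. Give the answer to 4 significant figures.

(57.75e-12) / (7.895e-9) = 7.31476e-3 W

7.315 mW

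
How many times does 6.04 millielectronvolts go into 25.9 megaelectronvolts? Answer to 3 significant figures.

(25.9 × 10^6) / (6.04 × 10^-3) = 4.288 × 10^9

4290000000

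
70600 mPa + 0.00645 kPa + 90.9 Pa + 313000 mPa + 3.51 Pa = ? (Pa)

484.46 Pa

In Pa:
  70600 mPa = 70600 × 10⁻³ Pa = 70.6
  0.00645 kPa = 0.00645 × 10³ Pa = 6.45
  90.9 Pa → 90.9
  313000 mPa = 313000 × 10⁻³ Pa = 313
  3.51 Pa → 3.51
Sum: 70.6 + 6.45 + 90.9 + 313 + 3.51 = 484.46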